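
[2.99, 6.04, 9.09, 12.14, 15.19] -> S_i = 2.99 + 3.05*i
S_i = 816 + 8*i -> [816, 824, 832, 840, 848]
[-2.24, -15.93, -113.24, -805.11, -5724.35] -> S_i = -2.24*7.11^i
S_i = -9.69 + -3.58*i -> [-9.69, -13.27, -16.85, -20.43, -24.01]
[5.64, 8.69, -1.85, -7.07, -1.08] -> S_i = Random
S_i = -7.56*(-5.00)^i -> [-7.56, 37.8, -189.0, 945.0, -4725.0]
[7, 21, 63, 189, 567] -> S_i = 7*3^i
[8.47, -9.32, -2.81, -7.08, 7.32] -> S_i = Random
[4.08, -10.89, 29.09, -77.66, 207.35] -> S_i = 4.08*(-2.67)^i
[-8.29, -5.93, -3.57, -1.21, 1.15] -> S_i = -8.29 + 2.36*i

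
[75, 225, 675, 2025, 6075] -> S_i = 75*3^i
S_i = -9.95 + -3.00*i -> [-9.95, -12.95, -15.95, -18.95, -21.95]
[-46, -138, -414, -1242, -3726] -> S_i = -46*3^i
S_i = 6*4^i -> [6, 24, 96, 384, 1536]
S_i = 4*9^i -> [4, 36, 324, 2916, 26244]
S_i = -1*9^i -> [-1, -9, -81, -729, -6561]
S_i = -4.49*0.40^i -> [-4.49, -1.8, -0.72, -0.29, -0.11]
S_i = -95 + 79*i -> [-95, -16, 63, 142, 221]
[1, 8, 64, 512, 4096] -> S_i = 1*8^i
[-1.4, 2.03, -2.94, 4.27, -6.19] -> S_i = -1.40*(-1.45)^i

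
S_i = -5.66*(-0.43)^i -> [-5.66, 2.43, -1.05, 0.45, -0.19]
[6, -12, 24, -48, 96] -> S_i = 6*-2^i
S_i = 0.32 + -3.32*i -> [0.32, -3.0, -6.32, -9.64, -12.96]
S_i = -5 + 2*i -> [-5, -3, -1, 1, 3]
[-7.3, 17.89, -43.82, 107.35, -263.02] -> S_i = -7.30*(-2.45)^i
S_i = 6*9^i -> [6, 54, 486, 4374, 39366]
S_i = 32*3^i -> [32, 96, 288, 864, 2592]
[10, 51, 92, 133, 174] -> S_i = 10 + 41*i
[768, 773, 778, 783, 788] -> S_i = 768 + 5*i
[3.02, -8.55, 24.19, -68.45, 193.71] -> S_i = 3.02*(-2.83)^i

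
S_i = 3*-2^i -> [3, -6, 12, -24, 48]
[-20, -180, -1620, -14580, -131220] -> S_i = -20*9^i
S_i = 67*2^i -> [67, 134, 268, 536, 1072]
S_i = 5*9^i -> [5, 45, 405, 3645, 32805]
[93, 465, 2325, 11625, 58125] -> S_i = 93*5^i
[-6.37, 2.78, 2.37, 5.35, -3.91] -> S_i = Random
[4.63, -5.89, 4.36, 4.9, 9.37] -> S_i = Random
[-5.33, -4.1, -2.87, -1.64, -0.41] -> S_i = -5.33 + 1.23*i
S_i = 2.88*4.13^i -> [2.88, 11.89, 49.12, 202.88, 837.9]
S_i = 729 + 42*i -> [729, 771, 813, 855, 897]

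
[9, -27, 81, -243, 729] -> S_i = 9*-3^i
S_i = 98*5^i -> [98, 490, 2450, 12250, 61250]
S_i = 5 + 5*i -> [5, 10, 15, 20, 25]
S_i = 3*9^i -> [3, 27, 243, 2187, 19683]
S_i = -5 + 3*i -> [-5, -2, 1, 4, 7]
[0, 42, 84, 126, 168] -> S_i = 0 + 42*i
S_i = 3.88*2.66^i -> [3.88, 10.32, 27.45, 73.03, 194.25]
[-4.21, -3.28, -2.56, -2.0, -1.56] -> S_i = -4.21*0.78^i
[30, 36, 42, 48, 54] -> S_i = 30 + 6*i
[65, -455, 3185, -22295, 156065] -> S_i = 65*-7^i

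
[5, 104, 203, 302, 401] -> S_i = 5 + 99*i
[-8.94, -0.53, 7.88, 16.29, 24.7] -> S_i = -8.94 + 8.41*i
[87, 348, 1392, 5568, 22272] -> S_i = 87*4^i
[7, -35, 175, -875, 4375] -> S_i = 7*-5^i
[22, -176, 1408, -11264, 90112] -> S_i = 22*-8^i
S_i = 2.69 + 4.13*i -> [2.69, 6.82, 10.95, 15.08, 19.21]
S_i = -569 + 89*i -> [-569, -480, -391, -302, -213]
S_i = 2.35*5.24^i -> [2.35, 12.31, 64.53, 338.11, 1771.71]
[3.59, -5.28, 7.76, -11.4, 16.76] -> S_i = 3.59*(-1.47)^i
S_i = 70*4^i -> [70, 280, 1120, 4480, 17920]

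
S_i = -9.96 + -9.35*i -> [-9.96, -19.31, -28.66, -38.01, -47.36]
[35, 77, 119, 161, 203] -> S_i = 35 + 42*i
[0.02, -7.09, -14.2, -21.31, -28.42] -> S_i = 0.02 + -7.11*i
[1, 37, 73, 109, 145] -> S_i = 1 + 36*i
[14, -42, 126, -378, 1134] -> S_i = 14*-3^i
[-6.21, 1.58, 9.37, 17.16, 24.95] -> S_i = -6.21 + 7.79*i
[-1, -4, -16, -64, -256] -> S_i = -1*4^i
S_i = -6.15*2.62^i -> [-6.15, -16.11, -42.22, -110.61, -289.79]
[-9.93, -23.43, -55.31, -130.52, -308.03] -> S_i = -9.93*2.36^i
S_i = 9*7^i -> [9, 63, 441, 3087, 21609]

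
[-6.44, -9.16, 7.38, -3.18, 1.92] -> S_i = Random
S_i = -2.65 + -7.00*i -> [-2.65, -9.65, -16.65, -23.65, -30.65]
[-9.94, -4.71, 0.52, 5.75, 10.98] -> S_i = -9.94 + 5.23*i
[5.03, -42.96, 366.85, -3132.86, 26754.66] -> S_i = 5.03*(-8.54)^i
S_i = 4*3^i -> [4, 12, 36, 108, 324]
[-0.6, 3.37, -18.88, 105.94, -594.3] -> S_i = -0.60*(-5.61)^i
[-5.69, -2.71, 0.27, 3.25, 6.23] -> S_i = -5.69 + 2.98*i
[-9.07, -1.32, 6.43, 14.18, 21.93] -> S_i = -9.07 + 7.75*i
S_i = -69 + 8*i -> [-69, -61, -53, -45, -37]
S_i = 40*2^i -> [40, 80, 160, 320, 640]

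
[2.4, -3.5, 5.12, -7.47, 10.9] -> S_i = 2.40*(-1.46)^i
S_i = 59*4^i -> [59, 236, 944, 3776, 15104]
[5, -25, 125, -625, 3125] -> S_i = 5*-5^i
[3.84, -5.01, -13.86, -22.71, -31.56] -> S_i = 3.84 + -8.85*i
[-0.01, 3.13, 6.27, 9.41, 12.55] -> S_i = -0.01 + 3.14*i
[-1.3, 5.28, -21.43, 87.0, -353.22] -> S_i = -1.30*(-4.06)^i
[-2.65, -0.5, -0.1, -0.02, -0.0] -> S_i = -2.65*0.19^i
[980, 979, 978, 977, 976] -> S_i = 980 + -1*i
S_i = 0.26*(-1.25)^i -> [0.26, -0.32, 0.41, -0.51, 0.63]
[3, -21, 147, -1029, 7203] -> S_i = 3*-7^i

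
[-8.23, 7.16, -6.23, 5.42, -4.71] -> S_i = -8.23*(-0.87)^i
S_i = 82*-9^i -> [82, -738, 6642, -59778, 538002]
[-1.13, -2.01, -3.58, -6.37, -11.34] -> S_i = -1.13*1.78^i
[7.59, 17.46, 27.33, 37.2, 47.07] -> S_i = 7.59 + 9.87*i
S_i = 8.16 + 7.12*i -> [8.16, 15.28, 22.4, 29.52, 36.64]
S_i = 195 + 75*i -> [195, 270, 345, 420, 495]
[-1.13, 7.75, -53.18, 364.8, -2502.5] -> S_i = -1.13*(-6.86)^i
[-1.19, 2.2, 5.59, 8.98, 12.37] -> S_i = -1.19 + 3.39*i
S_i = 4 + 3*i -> [4, 7, 10, 13, 16]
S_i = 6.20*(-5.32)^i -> [6.2, -32.98, 175.47, -933.53, 4966.36]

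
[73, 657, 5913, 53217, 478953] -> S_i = 73*9^i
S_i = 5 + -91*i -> [5, -86, -177, -268, -359]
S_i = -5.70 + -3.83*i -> [-5.7, -9.53, -13.36, -17.19, -21.02]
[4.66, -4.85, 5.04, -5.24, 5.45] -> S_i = 4.66*(-1.04)^i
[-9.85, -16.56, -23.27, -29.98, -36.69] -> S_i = -9.85 + -6.71*i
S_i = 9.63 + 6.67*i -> [9.63, 16.3, 22.97, 29.64, 36.31]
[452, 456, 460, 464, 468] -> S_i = 452 + 4*i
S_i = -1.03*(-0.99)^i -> [-1.03, 1.02, -1.01, 1.0, -0.99]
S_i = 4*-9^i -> [4, -36, 324, -2916, 26244]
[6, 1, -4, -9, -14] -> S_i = 6 + -5*i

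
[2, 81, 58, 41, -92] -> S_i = Random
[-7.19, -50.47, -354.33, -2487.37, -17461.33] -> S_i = -7.19*7.02^i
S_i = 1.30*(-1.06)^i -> [1.3, -1.38, 1.46, -1.55, 1.64]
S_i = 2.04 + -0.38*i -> [2.04, 1.66, 1.28, 0.9, 0.52]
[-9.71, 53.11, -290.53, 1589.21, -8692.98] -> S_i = -9.71*(-5.47)^i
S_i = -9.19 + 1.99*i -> [-9.19, -7.2, -5.21, -3.22, -1.23]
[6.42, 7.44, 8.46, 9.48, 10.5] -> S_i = 6.42 + 1.02*i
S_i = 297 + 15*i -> [297, 312, 327, 342, 357]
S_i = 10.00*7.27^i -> [10.0, 72.7, 528.53, 3842.41, 27934.29]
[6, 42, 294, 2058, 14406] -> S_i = 6*7^i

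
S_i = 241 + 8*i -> [241, 249, 257, 265, 273]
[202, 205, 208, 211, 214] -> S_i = 202 + 3*i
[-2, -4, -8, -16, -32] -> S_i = -2*2^i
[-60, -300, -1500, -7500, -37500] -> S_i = -60*5^i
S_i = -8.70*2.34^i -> [-8.7, -20.36, -47.64, -111.47, -260.85]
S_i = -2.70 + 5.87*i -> [-2.7, 3.17, 9.04, 14.91, 20.78]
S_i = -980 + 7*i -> [-980, -973, -966, -959, -952]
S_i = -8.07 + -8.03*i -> [-8.07, -16.1, -24.13, -32.16, -40.19]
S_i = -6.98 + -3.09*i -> [-6.98, -10.07, -13.16, -16.25, -19.34]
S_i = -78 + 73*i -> [-78, -5, 68, 141, 214]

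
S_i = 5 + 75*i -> [5, 80, 155, 230, 305]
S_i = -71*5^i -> [-71, -355, -1775, -8875, -44375]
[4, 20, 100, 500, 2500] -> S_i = 4*5^i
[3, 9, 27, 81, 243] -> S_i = 3*3^i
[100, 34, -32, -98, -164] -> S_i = 100 + -66*i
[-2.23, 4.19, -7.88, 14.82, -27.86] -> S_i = -2.23*(-1.88)^i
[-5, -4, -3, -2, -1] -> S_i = -5 + 1*i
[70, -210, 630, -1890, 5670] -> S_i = 70*-3^i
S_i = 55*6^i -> [55, 330, 1980, 11880, 71280]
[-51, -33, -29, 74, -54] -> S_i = Random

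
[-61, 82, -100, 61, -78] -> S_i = Random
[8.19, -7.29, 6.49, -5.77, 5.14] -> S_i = 8.19*(-0.89)^i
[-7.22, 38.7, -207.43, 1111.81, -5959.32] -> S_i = -7.22*(-5.36)^i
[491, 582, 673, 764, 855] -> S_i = 491 + 91*i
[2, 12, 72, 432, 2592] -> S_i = 2*6^i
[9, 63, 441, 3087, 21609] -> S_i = 9*7^i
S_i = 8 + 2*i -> [8, 10, 12, 14, 16]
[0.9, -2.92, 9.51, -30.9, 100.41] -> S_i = 0.90*(-3.25)^i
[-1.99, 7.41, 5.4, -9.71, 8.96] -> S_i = Random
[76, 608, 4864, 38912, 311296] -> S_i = 76*8^i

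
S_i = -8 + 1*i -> [-8, -7, -6, -5, -4]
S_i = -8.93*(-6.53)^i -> [-8.93, 58.31, -380.78, 2486.51, -16236.94]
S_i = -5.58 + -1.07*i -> [-5.58, -6.65, -7.72, -8.79, -9.86]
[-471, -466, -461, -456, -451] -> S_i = -471 + 5*i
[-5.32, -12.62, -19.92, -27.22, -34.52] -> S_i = -5.32 + -7.30*i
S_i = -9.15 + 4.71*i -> [-9.15, -4.44, 0.27, 4.98, 9.69]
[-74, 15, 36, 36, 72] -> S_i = Random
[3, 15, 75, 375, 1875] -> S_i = 3*5^i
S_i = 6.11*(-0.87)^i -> [6.11, -5.32, 4.62, -4.02, 3.5]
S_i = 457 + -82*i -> [457, 375, 293, 211, 129]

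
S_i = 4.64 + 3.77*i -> [4.64, 8.41, 12.18, 15.95, 19.72]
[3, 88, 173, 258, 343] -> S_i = 3 + 85*i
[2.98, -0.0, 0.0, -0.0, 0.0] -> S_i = 2.98*-0.00^i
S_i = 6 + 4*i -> [6, 10, 14, 18, 22]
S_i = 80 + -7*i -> [80, 73, 66, 59, 52]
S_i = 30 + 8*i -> [30, 38, 46, 54, 62]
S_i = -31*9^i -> [-31, -279, -2511, -22599, -203391]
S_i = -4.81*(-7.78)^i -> [-4.81, 37.42, -291.14, 2265.08, -17622.34]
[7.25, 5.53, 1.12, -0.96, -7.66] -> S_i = Random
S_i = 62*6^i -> [62, 372, 2232, 13392, 80352]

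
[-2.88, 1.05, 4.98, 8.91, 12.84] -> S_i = -2.88 + 3.93*i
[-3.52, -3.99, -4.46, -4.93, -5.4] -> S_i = -3.52 + -0.47*i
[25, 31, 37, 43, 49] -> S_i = 25 + 6*i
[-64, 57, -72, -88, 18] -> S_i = Random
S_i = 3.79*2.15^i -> [3.79, 8.15, 17.52, 37.67, 80.98]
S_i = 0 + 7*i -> [0, 7, 14, 21, 28]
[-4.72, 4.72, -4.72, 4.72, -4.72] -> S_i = -4.72*(-1.00)^i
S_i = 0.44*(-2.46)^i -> [0.44, -1.08, 2.66, -6.55, 16.11]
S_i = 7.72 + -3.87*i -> [7.72, 3.85, -0.02, -3.89, -7.76]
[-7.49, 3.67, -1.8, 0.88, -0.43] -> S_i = -7.49*(-0.49)^i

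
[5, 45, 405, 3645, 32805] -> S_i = 5*9^i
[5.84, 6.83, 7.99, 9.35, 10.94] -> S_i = 5.84*1.17^i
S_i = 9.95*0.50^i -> [9.95, 4.97, 2.49, 1.24, 0.62]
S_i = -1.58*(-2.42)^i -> [-1.58, 3.82, -9.25, 22.39, -54.19]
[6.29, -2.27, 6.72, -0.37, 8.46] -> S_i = Random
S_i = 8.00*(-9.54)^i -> [8.0, -76.32, 728.09, -6946.01, 66264.89]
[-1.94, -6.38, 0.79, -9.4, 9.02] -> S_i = Random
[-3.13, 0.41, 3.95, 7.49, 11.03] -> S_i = -3.13 + 3.54*i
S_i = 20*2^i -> [20, 40, 80, 160, 320]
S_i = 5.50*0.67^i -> [5.5, 3.68, 2.47, 1.65, 1.11]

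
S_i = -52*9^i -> [-52, -468, -4212, -37908, -341172]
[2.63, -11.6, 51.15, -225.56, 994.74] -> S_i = 2.63*(-4.41)^i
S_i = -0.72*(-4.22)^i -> [-0.72, 3.04, -12.82, 54.11, -228.34]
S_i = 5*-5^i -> [5, -25, 125, -625, 3125]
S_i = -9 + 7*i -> [-9, -2, 5, 12, 19]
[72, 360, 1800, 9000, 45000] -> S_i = 72*5^i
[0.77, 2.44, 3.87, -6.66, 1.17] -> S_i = Random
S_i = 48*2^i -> [48, 96, 192, 384, 768]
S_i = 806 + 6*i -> [806, 812, 818, 824, 830]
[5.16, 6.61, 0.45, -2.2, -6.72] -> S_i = Random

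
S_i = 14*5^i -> [14, 70, 350, 1750, 8750]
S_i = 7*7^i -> [7, 49, 343, 2401, 16807]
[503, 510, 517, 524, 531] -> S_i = 503 + 7*i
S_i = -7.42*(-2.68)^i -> [-7.42, 19.89, -53.29, 142.83, -382.77]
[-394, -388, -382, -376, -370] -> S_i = -394 + 6*i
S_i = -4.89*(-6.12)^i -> [-4.89, 29.93, -183.15, 1120.89, -6859.85]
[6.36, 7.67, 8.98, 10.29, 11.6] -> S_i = 6.36 + 1.31*i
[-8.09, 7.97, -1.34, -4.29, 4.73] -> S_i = Random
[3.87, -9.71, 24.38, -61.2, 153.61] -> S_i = 3.87*(-2.51)^i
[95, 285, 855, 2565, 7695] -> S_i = 95*3^i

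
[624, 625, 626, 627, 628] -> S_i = 624 + 1*i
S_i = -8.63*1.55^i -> [-8.63, -13.38, -20.73, -32.14, -49.81]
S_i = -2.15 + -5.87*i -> [-2.15, -8.02, -13.89, -19.76, -25.63]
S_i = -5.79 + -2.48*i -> [-5.79, -8.27, -10.75, -13.23, -15.71]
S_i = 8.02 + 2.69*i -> [8.02, 10.71, 13.4, 16.09, 18.78]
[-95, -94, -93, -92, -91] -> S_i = -95 + 1*i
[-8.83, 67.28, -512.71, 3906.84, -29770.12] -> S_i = -8.83*(-7.62)^i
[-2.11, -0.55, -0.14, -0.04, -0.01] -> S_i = -2.11*0.26^i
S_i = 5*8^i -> [5, 40, 320, 2560, 20480]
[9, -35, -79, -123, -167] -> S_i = 9 + -44*i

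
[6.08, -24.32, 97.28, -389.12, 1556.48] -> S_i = 6.08*(-4.00)^i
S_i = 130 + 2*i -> [130, 132, 134, 136, 138]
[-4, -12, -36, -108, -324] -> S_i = -4*3^i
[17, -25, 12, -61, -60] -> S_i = Random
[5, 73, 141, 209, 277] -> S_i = 5 + 68*i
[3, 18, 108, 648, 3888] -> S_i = 3*6^i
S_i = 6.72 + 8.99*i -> [6.72, 15.71, 24.7, 33.69, 42.68]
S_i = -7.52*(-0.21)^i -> [-7.52, 1.58, -0.33, 0.07, -0.01]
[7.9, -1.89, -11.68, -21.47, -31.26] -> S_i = 7.90 + -9.79*i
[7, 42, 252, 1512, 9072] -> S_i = 7*6^i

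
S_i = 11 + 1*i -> [11, 12, 13, 14, 15]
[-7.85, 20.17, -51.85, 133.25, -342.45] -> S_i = -7.85*(-2.57)^i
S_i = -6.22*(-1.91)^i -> [-6.22, 11.88, -22.69, 43.34, -82.78]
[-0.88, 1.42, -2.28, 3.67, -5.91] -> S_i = -0.88*(-1.61)^i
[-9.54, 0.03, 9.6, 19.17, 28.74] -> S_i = -9.54 + 9.57*i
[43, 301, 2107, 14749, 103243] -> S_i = 43*7^i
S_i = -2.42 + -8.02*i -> [-2.42, -10.44, -18.46, -26.48, -34.5]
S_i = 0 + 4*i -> [0, 4, 8, 12, 16]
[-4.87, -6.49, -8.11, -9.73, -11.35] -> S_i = -4.87 + -1.62*i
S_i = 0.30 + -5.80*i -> [0.3, -5.5, -11.3, -17.1, -22.9]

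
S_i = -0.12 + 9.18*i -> [-0.12, 9.06, 18.24, 27.42, 36.6]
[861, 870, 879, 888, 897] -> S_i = 861 + 9*i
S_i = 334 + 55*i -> [334, 389, 444, 499, 554]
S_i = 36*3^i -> [36, 108, 324, 972, 2916]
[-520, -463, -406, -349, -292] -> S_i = -520 + 57*i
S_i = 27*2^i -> [27, 54, 108, 216, 432]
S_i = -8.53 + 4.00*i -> [-8.53, -4.53, -0.53, 3.47, 7.47]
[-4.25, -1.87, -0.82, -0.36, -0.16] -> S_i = -4.25*0.44^i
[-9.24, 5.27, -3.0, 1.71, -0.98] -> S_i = -9.24*(-0.57)^i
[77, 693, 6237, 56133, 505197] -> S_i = 77*9^i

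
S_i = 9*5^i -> [9, 45, 225, 1125, 5625]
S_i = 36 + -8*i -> [36, 28, 20, 12, 4]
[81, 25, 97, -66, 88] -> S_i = Random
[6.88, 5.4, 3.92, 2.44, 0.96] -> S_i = 6.88 + -1.48*i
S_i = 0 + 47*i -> [0, 47, 94, 141, 188]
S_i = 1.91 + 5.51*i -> [1.91, 7.42, 12.93, 18.44, 23.95]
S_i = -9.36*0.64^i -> [-9.36, -5.99, -3.83, -2.45, -1.57]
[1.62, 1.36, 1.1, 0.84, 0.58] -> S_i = 1.62 + -0.26*i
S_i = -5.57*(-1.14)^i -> [-5.57, 6.35, -7.24, 8.25, -9.41]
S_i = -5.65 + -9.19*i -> [-5.65, -14.84, -24.03, -33.22, -42.41]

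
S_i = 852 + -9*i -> [852, 843, 834, 825, 816]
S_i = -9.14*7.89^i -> [-9.14, -72.11, -568.98, -4489.29, -35420.46]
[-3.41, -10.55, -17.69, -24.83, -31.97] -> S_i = -3.41 + -7.14*i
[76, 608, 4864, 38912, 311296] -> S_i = 76*8^i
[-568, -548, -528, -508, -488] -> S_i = -568 + 20*i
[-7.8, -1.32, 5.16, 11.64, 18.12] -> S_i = -7.80 + 6.48*i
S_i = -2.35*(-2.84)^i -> [-2.35, 6.67, -18.95, 53.83, -152.88]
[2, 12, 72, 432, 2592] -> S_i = 2*6^i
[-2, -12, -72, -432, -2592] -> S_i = -2*6^i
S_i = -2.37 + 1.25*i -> [-2.37, -1.12, 0.13, 1.38, 2.63]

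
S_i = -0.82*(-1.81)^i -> [-0.82, 1.48, -2.69, 4.86, -8.8]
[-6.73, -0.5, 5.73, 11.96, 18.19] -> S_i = -6.73 + 6.23*i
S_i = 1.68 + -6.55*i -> [1.68, -4.87, -11.42, -17.97, -24.52]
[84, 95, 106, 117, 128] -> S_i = 84 + 11*i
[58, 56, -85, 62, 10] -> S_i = Random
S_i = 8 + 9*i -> [8, 17, 26, 35, 44]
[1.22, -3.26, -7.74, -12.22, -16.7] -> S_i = 1.22 + -4.48*i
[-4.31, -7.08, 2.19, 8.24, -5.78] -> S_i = Random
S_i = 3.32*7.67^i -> [3.32, 25.46, 195.31, 1498.04, 11489.99]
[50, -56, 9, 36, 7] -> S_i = Random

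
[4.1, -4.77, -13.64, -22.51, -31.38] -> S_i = 4.10 + -8.87*i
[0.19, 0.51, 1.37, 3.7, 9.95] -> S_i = 0.19*2.69^i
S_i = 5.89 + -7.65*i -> [5.89, -1.76, -9.41, -17.06, -24.71]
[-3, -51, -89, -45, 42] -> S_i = Random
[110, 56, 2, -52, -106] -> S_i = 110 + -54*i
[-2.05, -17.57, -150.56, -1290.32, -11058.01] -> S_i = -2.05*8.57^i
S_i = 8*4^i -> [8, 32, 128, 512, 2048]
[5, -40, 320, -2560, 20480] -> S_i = 5*-8^i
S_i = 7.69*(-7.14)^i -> [7.69, -54.91, 392.03, -2799.12, 19985.69]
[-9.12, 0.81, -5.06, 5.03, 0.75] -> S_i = Random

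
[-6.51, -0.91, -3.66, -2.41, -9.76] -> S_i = Random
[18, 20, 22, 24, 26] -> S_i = 18 + 2*i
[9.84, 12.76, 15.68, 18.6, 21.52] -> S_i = 9.84 + 2.92*i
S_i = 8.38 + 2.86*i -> [8.38, 11.24, 14.1, 16.96, 19.82]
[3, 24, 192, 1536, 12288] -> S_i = 3*8^i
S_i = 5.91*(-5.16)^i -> [5.91, -30.5, 157.36, -811.96, 4189.73]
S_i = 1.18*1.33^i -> [1.18, 1.57, 2.09, 2.78, 3.69]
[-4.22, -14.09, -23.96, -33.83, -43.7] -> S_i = -4.22 + -9.87*i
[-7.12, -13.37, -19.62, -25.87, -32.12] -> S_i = -7.12 + -6.25*i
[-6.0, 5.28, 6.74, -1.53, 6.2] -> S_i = Random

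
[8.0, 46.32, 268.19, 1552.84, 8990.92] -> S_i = 8.00*5.79^i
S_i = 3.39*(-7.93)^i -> [3.39, -26.88, 213.18, -1690.52, 13405.79]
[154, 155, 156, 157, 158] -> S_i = 154 + 1*i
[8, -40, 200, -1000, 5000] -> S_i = 8*-5^i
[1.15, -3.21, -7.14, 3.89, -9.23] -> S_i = Random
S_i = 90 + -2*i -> [90, 88, 86, 84, 82]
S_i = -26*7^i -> [-26, -182, -1274, -8918, -62426]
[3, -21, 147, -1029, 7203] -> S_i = 3*-7^i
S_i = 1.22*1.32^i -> [1.22, 1.61, 2.13, 2.81, 3.7]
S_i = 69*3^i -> [69, 207, 621, 1863, 5589]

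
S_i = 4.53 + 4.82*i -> [4.53, 9.35, 14.17, 18.99, 23.81]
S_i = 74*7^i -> [74, 518, 3626, 25382, 177674]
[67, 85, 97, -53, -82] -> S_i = Random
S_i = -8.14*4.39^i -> [-8.14, -35.73, -156.87, -688.68, -3023.31]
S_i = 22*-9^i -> [22, -198, 1782, -16038, 144342]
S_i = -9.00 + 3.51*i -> [-9.0, -5.49, -1.98, 1.53, 5.04]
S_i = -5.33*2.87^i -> [-5.33, -15.3, -43.9, -126.0, -361.62]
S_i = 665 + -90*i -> [665, 575, 485, 395, 305]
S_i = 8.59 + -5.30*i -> [8.59, 3.29, -2.01, -7.31, -12.61]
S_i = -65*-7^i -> [-65, 455, -3185, 22295, -156065]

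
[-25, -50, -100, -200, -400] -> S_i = -25*2^i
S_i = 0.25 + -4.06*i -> [0.25, -3.81, -7.87, -11.93, -15.99]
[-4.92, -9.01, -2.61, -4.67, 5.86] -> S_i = Random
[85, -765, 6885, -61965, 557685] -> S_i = 85*-9^i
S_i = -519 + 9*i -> [-519, -510, -501, -492, -483]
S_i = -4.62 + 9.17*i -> [-4.62, 4.55, 13.72, 22.89, 32.06]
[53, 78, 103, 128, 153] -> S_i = 53 + 25*i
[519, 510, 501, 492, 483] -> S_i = 519 + -9*i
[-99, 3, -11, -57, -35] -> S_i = Random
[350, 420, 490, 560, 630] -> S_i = 350 + 70*i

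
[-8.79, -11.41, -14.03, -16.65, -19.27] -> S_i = -8.79 + -2.62*i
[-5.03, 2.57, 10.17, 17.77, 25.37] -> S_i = -5.03 + 7.60*i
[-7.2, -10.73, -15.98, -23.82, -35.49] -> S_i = -7.20*1.49^i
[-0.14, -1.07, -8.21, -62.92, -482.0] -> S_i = -0.14*7.66^i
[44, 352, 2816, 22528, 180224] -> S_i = 44*8^i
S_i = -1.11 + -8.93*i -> [-1.11, -10.04, -18.97, -27.9, -36.83]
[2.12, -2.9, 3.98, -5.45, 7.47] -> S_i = 2.12*(-1.37)^i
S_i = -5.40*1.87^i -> [-5.4, -10.1, -18.88, -35.31, -66.03]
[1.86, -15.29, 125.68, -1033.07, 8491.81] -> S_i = 1.86*(-8.22)^i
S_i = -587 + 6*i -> [-587, -581, -575, -569, -563]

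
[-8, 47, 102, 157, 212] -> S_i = -8 + 55*i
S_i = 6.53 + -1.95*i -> [6.53, 4.58, 2.63, 0.68, -1.27]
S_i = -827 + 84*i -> [-827, -743, -659, -575, -491]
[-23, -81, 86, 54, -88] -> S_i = Random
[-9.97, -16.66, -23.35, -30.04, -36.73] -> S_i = -9.97 + -6.69*i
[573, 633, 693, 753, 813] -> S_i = 573 + 60*i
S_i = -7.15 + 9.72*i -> [-7.15, 2.57, 12.29, 22.01, 31.73]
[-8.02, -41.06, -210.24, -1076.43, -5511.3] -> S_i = -8.02*5.12^i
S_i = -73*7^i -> [-73, -511, -3577, -25039, -175273]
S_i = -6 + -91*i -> [-6, -97, -188, -279, -370]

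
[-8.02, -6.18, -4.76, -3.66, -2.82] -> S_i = -8.02*0.77^i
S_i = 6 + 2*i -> [6, 8, 10, 12, 14]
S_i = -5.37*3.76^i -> [-5.37, -20.19, -75.92, -285.46, -1073.31]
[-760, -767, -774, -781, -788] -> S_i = -760 + -7*i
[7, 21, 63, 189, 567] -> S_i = 7*3^i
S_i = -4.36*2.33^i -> [-4.36, -10.16, -23.67, -55.15, -128.5]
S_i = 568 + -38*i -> [568, 530, 492, 454, 416]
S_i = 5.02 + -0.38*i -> [5.02, 4.64, 4.26, 3.88, 3.5]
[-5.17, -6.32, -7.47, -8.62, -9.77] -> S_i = -5.17 + -1.15*i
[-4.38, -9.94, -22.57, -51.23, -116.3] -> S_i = -4.38*2.27^i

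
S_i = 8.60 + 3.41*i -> [8.6, 12.01, 15.42, 18.83, 22.24]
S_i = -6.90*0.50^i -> [-6.9, -3.45, -1.72, -0.86, -0.43]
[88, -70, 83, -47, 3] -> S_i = Random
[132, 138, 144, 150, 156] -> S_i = 132 + 6*i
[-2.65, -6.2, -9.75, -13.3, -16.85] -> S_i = -2.65 + -3.55*i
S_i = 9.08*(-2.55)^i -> [9.08, -23.15, 59.04, -150.56, 383.93]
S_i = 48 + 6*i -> [48, 54, 60, 66, 72]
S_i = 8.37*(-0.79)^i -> [8.37, -6.61, 5.22, -4.13, 3.26]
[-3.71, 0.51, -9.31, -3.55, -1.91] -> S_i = Random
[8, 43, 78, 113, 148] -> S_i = 8 + 35*i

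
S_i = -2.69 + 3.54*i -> [-2.69, 0.85, 4.39, 7.93, 11.47]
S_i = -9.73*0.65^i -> [-9.73, -6.32, -4.11, -2.67, -1.74]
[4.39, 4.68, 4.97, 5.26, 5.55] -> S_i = 4.39 + 0.29*i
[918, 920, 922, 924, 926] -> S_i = 918 + 2*i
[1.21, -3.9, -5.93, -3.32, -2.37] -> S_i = Random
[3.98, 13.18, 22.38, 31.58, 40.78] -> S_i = 3.98 + 9.20*i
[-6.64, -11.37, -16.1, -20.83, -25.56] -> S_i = -6.64 + -4.73*i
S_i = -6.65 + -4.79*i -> [-6.65, -11.44, -16.23, -21.02, -25.81]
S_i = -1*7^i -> [-1, -7, -49, -343, -2401]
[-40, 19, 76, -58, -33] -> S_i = Random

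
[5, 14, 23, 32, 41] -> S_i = 5 + 9*i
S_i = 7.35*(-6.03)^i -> [7.35, -44.32, 267.25, -1611.53, 9717.55]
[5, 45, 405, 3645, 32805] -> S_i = 5*9^i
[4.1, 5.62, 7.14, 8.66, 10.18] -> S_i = 4.10 + 1.52*i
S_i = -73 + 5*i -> [-73, -68, -63, -58, -53]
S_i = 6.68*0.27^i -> [6.68, 1.8, 0.49, 0.13, 0.04]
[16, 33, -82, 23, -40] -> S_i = Random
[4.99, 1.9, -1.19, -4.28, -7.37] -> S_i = 4.99 + -3.09*i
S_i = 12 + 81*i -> [12, 93, 174, 255, 336]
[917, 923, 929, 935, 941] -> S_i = 917 + 6*i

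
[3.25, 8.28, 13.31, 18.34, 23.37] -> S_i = 3.25 + 5.03*i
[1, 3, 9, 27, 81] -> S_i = 1*3^i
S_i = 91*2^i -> [91, 182, 364, 728, 1456]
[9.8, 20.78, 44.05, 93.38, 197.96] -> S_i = 9.80*2.12^i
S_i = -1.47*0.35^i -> [-1.47, -0.51, -0.18, -0.06, -0.02]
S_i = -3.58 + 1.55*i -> [-3.58, -2.03, -0.48, 1.07, 2.62]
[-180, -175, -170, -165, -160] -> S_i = -180 + 5*i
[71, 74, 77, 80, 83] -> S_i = 71 + 3*i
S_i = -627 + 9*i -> [-627, -618, -609, -600, -591]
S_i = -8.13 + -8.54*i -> [-8.13, -16.67, -25.21, -33.75, -42.29]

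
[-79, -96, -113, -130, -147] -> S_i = -79 + -17*i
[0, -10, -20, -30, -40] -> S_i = 0 + -10*i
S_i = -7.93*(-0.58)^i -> [-7.93, 4.6, -2.67, 1.55, -0.9]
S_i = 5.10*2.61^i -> [5.1, 13.31, 34.74, 90.68, 236.66]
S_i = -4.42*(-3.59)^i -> [-4.42, 15.87, -56.97, 204.51, -734.18]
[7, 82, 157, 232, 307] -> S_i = 7 + 75*i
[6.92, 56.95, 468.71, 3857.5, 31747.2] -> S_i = 6.92*8.23^i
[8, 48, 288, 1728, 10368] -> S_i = 8*6^i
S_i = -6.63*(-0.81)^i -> [-6.63, 5.37, -4.35, 3.52, -2.85]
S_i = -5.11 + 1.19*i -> [-5.11, -3.92, -2.73, -1.54, -0.35]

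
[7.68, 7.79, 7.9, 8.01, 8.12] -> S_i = 7.68 + 0.11*i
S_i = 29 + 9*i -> [29, 38, 47, 56, 65]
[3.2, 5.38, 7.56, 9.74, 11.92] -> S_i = 3.20 + 2.18*i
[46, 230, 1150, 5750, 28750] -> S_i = 46*5^i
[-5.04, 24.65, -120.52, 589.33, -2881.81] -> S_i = -5.04*(-4.89)^i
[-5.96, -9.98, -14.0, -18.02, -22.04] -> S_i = -5.96 + -4.02*i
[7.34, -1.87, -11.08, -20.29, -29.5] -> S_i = 7.34 + -9.21*i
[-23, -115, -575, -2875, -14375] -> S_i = -23*5^i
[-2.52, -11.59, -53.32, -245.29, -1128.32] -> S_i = -2.52*4.60^i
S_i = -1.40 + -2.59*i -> [-1.4, -3.99, -6.58, -9.17, -11.76]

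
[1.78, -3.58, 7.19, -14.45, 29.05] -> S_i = 1.78*(-2.01)^i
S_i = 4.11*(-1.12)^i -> [4.11, -4.6, 5.16, -5.77, 6.47]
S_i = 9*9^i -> [9, 81, 729, 6561, 59049]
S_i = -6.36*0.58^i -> [-6.36, -3.69, -2.14, -1.24, -0.72]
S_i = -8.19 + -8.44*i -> [-8.19, -16.63, -25.07, -33.51, -41.95]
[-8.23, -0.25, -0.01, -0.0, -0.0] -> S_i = -8.23*0.03^i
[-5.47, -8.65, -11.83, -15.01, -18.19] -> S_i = -5.47 + -3.18*i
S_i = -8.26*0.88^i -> [-8.26, -7.27, -6.4, -5.63, -4.95]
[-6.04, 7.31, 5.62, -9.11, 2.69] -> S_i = Random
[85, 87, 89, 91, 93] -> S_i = 85 + 2*i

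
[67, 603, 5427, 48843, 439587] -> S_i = 67*9^i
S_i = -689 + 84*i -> [-689, -605, -521, -437, -353]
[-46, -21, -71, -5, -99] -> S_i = Random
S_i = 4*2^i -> [4, 8, 16, 32, 64]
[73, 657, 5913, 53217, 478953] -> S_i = 73*9^i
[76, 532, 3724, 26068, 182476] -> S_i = 76*7^i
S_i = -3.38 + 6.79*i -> [-3.38, 3.41, 10.2, 16.99, 23.78]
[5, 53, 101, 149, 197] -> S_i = 5 + 48*i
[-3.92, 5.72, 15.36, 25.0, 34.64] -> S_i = -3.92 + 9.64*i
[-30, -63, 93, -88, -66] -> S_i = Random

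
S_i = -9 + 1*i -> [-9, -8, -7, -6, -5]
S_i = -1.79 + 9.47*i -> [-1.79, 7.68, 17.15, 26.62, 36.09]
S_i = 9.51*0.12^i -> [9.51, 1.14, 0.14, 0.02, 0.0]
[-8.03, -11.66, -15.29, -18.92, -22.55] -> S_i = -8.03 + -3.63*i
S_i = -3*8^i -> [-3, -24, -192, -1536, -12288]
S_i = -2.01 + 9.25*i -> [-2.01, 7.24, 16.49, 25.74, 34.99]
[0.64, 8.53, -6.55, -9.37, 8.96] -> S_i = Random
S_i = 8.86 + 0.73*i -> [8.86, 9.59, 10.32, 11.05, 11.78]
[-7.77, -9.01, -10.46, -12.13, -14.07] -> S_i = -7.77*1.16^i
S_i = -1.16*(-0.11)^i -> [-1.16, 0.13, -0.01, 0.0, -0.0]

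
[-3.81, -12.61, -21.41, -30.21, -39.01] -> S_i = -3.81 + -8.80*i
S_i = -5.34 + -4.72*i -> [-5.34, -10.06, -14.78, -19.5, -24.22]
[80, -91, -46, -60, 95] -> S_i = Random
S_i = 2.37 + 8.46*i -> [2.37, 10.83, 19.29, 27.75, 36.21]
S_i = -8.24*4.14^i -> [-8.24, -34.11, -141.23, -584.69, -2420.63]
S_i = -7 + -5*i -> [-7, -12, -17, -22, -27]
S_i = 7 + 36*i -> [7, 43, 79, 115, 151]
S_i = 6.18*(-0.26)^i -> [6.18, -1.61, 0.42, -0.11, 0.03]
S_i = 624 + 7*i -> [624, 631, 638, 645, 652]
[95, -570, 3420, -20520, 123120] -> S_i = 95*-6^i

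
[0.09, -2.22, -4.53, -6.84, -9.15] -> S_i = 0.09 + -2.31*i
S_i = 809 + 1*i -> [809, 810, 811, 812, 813]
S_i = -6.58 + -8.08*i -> [-6.58, -14.66, -22.74, -30.82, -38.9]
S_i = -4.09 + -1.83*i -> [-4.09, -5.92, -7.75, -9.58, -11.41]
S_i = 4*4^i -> [4, 16, 64, 256, 1024]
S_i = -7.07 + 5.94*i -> [-7.07, -1.13, 4.81, 10.75, 16.69]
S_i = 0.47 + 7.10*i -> [0.47, 7.57, 14.67, 21.77, 28.87]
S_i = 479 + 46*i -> [479, 525, 571, 617, 663]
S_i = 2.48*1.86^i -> [2.48, 4.61, 8.58, 15.96, 29.68]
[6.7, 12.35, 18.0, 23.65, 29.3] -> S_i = 6.70 + 5.65*i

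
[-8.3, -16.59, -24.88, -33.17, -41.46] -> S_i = -8.30 + -8.29*i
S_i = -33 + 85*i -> [-33, 52, 137, 222, 307]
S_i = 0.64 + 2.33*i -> [0.64, 2.97, 5.3, 7.63, 9.96]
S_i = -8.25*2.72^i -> [-8.25, -22.44, -61.04, -166.02, -451.57]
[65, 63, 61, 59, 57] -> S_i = 65 + -2*i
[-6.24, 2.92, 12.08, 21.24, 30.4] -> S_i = -6.24 + 9.16*i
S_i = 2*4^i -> [2, 8, 32, 128, 512]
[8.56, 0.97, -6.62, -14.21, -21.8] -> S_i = 8.56 + -7.59*i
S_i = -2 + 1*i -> [-2, -1, 0, 1, 2]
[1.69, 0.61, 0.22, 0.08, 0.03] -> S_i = 1.69*0.36^i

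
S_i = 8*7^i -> [8, 56, 392, 2744, 19208]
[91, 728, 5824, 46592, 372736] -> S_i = 91*8^i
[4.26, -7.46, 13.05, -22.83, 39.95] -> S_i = 4.26*(-1.75)^i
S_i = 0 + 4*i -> [0, 4, 8, 12, 16]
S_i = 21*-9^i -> [21, -189, 1701, -15309, 137781]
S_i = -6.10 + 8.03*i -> [-6.1, 1.93, 9.96, 17.99, 26.02]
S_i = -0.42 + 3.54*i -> [-0.42, 3.12, 6.66, 10.2, 13.74]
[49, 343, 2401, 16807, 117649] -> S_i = 49*7^i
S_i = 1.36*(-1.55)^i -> [1.36, -2.11, 3.27, -5.06, 7.85]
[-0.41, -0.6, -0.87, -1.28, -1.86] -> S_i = -0.41*1.46^i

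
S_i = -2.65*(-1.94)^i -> [-2.65, 5.14, -9.97, 19.35, -37.54]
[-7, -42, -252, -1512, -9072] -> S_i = -7*6^i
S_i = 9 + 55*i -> [9, 64, 119, 174, 229]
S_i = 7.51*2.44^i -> [7.51, 18.32, 44.71, 109.1, 266.19]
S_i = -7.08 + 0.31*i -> [-7.08, -6.77, -6.46, -6.15, -5.84]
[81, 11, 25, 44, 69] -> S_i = Random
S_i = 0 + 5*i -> [0, 5, 10, 15, 20]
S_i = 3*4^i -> [3, 12, 48, 192, 768]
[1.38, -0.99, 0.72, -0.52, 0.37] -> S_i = 1.38*(-0.72)^i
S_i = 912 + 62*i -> [912, 974, 1036, 1098, 1160]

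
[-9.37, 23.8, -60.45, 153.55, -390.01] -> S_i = -9.37*(-2.54)^i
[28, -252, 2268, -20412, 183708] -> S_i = 28*-9^i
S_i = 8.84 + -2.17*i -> [8.84, 6.67, 4.5, 2.33, 0.16]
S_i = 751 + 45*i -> [751, 796, 841, 886, 931]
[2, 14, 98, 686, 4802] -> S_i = 2*7^i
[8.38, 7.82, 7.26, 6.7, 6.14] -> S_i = 8.38 + -0.56*i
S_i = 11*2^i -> [11, 22, 44, 88, 176]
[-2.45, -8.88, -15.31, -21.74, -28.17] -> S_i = -2.45 + -6.43*i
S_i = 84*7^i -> [84, 588, 4116, 28812, 201684]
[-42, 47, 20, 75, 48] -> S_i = Random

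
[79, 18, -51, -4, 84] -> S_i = Random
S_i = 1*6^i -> [1, 6, 36, 216, 1296]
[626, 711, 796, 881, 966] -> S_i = 626 + 85*i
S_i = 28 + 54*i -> [28, 82, 136, 190, 244]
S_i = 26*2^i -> [26, 52, 104, 208, 416]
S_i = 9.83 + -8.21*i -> [9.83, 1.62, -6.59, -14.8, -23.01]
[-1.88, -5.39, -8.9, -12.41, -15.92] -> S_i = -1.88 + -3.51*i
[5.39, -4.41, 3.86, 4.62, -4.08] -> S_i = Random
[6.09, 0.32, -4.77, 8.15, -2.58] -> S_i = Random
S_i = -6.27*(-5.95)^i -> [-6.27, 37.31, -221.97, 1320.74, -7858.42]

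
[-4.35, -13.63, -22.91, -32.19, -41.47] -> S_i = -4.35 + -9.28*i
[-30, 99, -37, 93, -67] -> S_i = Random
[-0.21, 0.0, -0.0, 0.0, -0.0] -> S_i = -0.21*(-0.02)^i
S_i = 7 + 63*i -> [7, 70, 133, 196, 259]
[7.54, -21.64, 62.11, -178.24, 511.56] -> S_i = 7.54*(-2.87)^i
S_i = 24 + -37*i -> [24, -13, -50, -87, -124]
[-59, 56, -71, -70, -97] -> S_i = Random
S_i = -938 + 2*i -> [-938, -936, -934, -932, -930]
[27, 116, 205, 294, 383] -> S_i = 27 + 89*i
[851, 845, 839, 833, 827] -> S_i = 851 + -6*i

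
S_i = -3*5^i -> [-3, -15, -75, -375, -1875]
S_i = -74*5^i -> [-74, -370, -1850, -9250, -46250]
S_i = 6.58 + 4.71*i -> [6.58, 11.29, 16.0, 20.71, 25.42]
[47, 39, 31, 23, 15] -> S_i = 47 + -8*i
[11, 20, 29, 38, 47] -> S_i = 11 + 9*i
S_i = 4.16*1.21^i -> [4.16, 5.03, 6.09, 7.37, 8.92]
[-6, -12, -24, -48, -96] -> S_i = -6*2^i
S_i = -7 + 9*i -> [-7, 2, 11, 20, 29]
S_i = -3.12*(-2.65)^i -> [-3.12, 8.27, -21.91, 58.06, -153.86]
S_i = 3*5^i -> [3, 15, 75, 375, 1875]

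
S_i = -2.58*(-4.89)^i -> [-2.58, 12.62, -61.69, 301.68, -1475.21]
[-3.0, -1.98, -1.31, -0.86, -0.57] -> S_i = -3.00*0.66^i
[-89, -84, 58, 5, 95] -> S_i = Random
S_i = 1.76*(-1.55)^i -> [1.76, -2.73, 4.23, -6.55, 10.16]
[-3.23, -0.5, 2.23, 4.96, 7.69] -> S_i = -3.23 + 2.73*i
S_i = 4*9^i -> [4, 36, 324, 2916, 26244]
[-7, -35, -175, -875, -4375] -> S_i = -7*5^i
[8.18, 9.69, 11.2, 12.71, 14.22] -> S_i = 8.18 + 1.51*i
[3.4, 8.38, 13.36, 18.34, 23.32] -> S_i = 3.40 + 4.98*i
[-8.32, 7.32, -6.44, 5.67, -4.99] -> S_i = -8.32*(-0.88)^i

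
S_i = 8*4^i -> [8, 32, 128, 512, 2048]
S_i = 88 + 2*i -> [88, 90, 92, 94, 96]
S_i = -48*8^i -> [-48, -384, -3072, -24576, -196608]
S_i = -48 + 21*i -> [-48, -27, -6, 15, 36]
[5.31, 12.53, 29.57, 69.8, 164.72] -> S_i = 5.31*2.36^i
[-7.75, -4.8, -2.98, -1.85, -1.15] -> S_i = -7.75*0.62^i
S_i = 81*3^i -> [81, 243, 729, 2187, 6561]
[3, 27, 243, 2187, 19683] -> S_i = 3*9^i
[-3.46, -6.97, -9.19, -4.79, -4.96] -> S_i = Random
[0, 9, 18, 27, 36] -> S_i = 0 + 9*i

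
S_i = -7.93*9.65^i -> [-7.93, -76.52, -738.46, -7126.15, -68767.37]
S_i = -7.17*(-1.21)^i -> [-7.17, 8.68, -10.5, 12.7, -15.37]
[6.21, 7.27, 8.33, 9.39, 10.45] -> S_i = 6.21 + 1.06*i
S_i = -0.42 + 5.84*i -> [-0.42, 5.42, 11.26, 17.1, 22.94]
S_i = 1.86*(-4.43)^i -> [1.86, -8.24, 36.5, -161.71, 716.35]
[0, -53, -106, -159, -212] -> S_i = 0 + -53*i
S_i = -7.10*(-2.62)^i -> [-7.1, 18.6, -48.74, 127.69, -334.55]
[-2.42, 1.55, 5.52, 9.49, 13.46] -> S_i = -2.42 + 3.97*i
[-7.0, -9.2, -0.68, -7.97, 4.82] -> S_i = Random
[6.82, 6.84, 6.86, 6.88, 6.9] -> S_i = 6.82 + 0.02*i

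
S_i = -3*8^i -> [-3, -24, -192, -1536, -12288]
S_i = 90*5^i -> [90, 450, 2250, 11250, 56250]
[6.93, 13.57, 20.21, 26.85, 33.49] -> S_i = 6.93 + 6.64*i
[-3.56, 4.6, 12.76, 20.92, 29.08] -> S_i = -3.56 + 8.16*i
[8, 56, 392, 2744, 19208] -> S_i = 8*7^i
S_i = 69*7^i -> [69, 483, 3381, 23667, 165669]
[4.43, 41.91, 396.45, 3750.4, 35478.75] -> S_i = 4.43*9.46^i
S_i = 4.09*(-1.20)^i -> [4.09, -4.91, 5.89, -7.07, 8.48]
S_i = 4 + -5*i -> [4, -1, -6, -11, -16]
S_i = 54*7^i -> [54, 378, 2646, 18522, 129654]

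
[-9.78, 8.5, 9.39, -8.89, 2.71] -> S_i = Random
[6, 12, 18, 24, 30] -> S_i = 6 + 6*i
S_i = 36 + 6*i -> [36, 42, 48, 54, 60]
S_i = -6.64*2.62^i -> [-6.64, -17.4, -45.58, -119.42, -312.88]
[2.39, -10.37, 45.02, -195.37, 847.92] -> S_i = 2.39*(-4.34)^i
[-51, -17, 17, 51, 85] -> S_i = -51 + 34*i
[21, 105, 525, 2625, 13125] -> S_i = 21*5^i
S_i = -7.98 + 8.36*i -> [-7.98, 0.38, 8.74, 17.1, 25.46]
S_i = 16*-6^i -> [16, -96, 576, -3456, 20736]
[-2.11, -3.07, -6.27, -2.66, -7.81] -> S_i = Random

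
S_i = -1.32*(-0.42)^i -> [-1.32, 0.55, -0.23, 0.1, -0.04]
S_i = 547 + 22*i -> [547, 569, 591, 613, 635]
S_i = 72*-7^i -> [72, -504, 3528, -24696, 172872]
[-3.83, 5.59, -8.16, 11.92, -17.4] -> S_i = -3.83*(-1.46)^i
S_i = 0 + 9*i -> [0, 9, 18, 27, 36]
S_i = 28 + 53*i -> [28, 81, 134, 187, 240]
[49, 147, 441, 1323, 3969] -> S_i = 49*3^i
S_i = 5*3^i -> [5, 15, 45, 135, 405]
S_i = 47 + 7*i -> [47, 54, 61, 68, 75]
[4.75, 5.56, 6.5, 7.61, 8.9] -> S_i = 4.75*1.17^i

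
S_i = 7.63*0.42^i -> [7.63, 3.2, 1.35, 0.57, 0.24]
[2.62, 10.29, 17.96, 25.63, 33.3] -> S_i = 2.62 + 7.67*i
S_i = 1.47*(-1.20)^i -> [1.47, -1.76, 2.12, -2.54, 3.05]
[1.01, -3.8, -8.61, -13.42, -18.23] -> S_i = 1.01 + -4.81*i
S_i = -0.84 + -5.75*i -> [-0.84, -6.59, -12.34, -18.09, -23.84]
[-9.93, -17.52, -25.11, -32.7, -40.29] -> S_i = -9.93 + -7.59*i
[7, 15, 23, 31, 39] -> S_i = 7 + 8*i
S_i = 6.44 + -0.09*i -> [6.44, 6.35, 6.26, 6.17, 6.08]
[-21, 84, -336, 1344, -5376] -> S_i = -21*-4^i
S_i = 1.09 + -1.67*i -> [1.09, -0.58, -2.25, -3.92, -5.59]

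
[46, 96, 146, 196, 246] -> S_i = 46 + 50*i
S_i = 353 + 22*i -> [353, 375, 397, 419, 441]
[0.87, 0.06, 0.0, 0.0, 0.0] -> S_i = 0.87*0.07^i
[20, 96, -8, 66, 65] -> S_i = Random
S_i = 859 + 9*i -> [859, 868, 877, 886, 895]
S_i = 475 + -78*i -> [475, 397, 319, 241, 163]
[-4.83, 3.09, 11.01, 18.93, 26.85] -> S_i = -4.83 + 7.92*i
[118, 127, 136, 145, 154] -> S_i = 118 + 9*i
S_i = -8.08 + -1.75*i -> [-8.08, -9.83, -11.58, -13.33, -15.08]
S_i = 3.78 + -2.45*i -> [3.78, 1.33, -1.12, -3.57, -6.02]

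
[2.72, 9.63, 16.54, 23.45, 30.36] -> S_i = 2.72 + 6.91*i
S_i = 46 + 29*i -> [46, 75, 104, 133, 162]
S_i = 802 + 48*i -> [802, 850, 898, 946, 994]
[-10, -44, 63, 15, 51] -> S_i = Random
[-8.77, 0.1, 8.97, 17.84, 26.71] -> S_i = -8.77 + 8.87*i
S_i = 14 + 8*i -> [14, 22, 30, 38, 46]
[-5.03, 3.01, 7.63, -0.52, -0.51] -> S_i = Random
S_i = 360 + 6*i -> [360, 366, 372, 378, 384]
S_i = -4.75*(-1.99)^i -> [-4.75, 9.45, -18.81, 37.43, -74.49]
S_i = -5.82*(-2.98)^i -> [-5.82, 17.34, -51.68, 154.02, -458.97]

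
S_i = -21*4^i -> [-21, -84, -336, -1344, -5376]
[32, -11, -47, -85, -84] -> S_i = Random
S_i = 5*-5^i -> [5, -25, 125, -625, 3125]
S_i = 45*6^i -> [45, 270, 1620, 9720, 58320]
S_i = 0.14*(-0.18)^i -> [0.14, -0.03, 0.0, -0.0, 0.0]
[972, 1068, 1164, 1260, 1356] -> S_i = 972 + 96*i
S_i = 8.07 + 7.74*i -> [8.07, 15.81, 23.55, 31.29, 39.03]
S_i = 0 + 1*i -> [0, 1, 2, 3, 4]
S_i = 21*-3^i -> [21, -63, 189, -567, 1701]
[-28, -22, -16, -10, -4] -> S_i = -28 + 6*i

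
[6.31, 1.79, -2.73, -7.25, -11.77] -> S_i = 6.31 + -4.52*i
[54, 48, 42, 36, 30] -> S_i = 54 + -6*i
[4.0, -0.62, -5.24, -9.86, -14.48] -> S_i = 4.00 + -4.62*i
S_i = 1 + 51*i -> [1, 52, 103, 154, 205]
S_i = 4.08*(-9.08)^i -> [4.08, -37.05, 336.38, -3054.34, 27733.43]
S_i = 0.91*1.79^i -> [0.91, 1.63, 2.92, 5.22, 9.34]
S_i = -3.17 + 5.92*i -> [-3.17, 2.75, 8.67, 14.59, 20.51]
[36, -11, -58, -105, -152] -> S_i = 36 + -47*i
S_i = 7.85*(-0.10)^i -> [7.85, -0.78, 0.08, -0.01, 0.0]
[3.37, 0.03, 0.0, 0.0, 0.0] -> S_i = 3.37*0.01^i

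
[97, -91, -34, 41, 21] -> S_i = Random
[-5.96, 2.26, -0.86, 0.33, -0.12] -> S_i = -5.96*(-0.38)^i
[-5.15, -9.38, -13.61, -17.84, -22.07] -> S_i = -5.15 + -4.23*i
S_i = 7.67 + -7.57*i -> [7.67, 0.1, -7.47, -15.04, -22.61]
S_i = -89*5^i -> [-89, -445, -2225, -11125, -55625]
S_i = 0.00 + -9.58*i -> [0.0, -9.58, -19.16, -28.74, -38.32]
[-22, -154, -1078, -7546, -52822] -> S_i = -22*7^i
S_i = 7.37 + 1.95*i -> [7.37, 9.32, 11.27, 13.22, 15.17]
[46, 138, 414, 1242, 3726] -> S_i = 46*3^i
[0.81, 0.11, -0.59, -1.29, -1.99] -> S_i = 0.81 + -0.70*i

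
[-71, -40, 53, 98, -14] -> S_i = Random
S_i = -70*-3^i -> [-70, 210, -630, 1890, -5670]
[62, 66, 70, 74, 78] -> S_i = 62 + 4*i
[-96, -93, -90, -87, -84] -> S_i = -96 + 3*i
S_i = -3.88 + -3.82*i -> [-3.88, -7.7, -11.52, -15.34, -19.16]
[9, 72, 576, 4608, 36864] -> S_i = 9*8^i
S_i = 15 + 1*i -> [15, 16, 17, 18, 19]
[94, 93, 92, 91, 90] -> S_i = 94 + -1*i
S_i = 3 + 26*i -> [3, 29, 55, 81, 107]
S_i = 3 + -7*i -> [3, -4, -11, -18, -25]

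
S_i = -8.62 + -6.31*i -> [-8.62, -14.93, -21.24, -27.55, -33.86]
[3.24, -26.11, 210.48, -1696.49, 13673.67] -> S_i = 3.24*(-8.06)^i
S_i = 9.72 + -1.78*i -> [9.72, 7.94, 6.16, 4.38, 2.6]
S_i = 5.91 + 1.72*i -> [5.91, 7.63, 9.35, 11.07, 12.79]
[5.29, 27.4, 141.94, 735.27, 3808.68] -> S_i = 5.29*5.18^i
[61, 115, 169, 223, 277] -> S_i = 61 + 54*i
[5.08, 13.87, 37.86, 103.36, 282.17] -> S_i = 5.08*2.73^i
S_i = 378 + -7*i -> [378, 371, 364, 357, 350]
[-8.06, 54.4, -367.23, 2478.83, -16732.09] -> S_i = -8.06*(-6.75)^i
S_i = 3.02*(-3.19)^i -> [3.02, -9.63, 30.73, -98.03, 312.73]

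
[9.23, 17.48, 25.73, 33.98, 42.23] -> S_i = 9.23 + 8.25*i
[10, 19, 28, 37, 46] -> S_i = 10 + 9*i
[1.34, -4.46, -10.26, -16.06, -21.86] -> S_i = 1.34 + -5.80*i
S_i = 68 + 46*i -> [68, 114, 160, 206, 252]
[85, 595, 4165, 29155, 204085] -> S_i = 85*7^i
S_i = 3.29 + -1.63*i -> [3.29, 1.66, 0.03, -1.6, -3.23]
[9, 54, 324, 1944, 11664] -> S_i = 9*6^i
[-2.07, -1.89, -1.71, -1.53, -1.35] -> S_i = -2.07 + 0.18*i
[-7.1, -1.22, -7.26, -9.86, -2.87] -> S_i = Random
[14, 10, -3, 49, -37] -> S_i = Random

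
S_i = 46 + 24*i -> [46, 70, 94, 118, 142]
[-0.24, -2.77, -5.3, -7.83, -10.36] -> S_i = -0.24 + -2.53*i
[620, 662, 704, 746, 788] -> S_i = 620 + 42*i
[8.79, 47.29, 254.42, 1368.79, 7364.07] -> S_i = 8.79*5.38^i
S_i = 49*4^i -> [49, 196, 784, 3136, 12544]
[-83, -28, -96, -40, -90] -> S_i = Random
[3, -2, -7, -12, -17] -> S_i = 3 + -5*i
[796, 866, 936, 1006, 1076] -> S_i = 796 + 70*i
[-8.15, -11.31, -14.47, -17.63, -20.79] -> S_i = -8.15 + -3.16*i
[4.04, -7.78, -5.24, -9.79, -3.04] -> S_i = Random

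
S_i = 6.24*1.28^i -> [6.24, 7.99, 10.22, 13.09, 16.75]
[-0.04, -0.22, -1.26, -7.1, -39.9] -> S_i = -0.04*5.62^i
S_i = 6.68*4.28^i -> [6.68, 28.59, 122.37, 523.73, 2241.57]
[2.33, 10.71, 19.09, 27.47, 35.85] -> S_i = 2.33 + 8.38*i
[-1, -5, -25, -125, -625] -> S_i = -1*5^i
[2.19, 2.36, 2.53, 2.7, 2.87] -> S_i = 2.19 + 0.17*i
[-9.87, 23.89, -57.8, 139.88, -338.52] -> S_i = -9.87*(-2.42)^i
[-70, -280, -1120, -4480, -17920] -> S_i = -70*4^i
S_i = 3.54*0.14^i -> [3.54, 0.5, 0.07, 0.01, 0.0]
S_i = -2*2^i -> [-2, -4, -8, -16, -32]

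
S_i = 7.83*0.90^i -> [7.83, 7.05, 6.34, 5.71, 5.14]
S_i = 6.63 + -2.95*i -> [6.63, 3.68, 0.73, -2.22, -5.17]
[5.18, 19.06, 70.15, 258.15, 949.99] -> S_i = 5.18*3.68^i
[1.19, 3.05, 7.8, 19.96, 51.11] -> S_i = 1.19*2.56^i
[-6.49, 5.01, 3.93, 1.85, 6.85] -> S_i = Random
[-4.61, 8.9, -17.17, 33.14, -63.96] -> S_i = -4.61*(-1.93)^i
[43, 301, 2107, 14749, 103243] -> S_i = 43*7^i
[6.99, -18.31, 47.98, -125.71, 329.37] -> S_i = 6.99*(-2.62)^i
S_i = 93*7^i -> [93, 651, 4557, 31899, 223293]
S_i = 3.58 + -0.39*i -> [3.58, 3.19, 2.8, 2.41, 2.02]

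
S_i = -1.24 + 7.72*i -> [-1.24, 6.48, 14.2, 21.92, 29.64]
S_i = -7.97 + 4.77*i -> [-7.97, -3.2, 1.57, 6.34, 11.11]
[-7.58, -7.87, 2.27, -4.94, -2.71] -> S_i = Random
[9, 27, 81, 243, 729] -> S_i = 9*3^i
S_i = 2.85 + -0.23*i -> [2.85, 2.62, 2.39, 2.16, 1.93]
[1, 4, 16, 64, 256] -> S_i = 1*4^i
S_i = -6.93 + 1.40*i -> [-6.93, -5.53, -4.13, -2.73, -1.33]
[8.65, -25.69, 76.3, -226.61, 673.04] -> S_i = 8.65*(-2.97)^i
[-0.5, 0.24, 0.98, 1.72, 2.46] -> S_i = -0.50 + 0.74*i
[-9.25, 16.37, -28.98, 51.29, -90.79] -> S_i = -9.25*(-1.77)^i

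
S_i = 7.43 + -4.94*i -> [7.43, 2.49, -2.45, -7.39, -12.33]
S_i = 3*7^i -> [3, 21, 147, 1029, 7203]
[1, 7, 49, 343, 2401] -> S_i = 1*7^i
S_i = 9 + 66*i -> [9, 75, 141, 207, 273]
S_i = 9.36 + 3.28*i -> [9.36, 12.64, 15.92, 19.2, 22.48]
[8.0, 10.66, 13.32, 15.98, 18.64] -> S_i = 8.00 + 2.66*i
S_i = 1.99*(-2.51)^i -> [1.99, -4.99, 12.54, -31.47, 78.99]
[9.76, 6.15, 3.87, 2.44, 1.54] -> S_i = 9.76*0.63^i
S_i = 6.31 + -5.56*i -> [6.31, 0.75, -4.81, -10.37, -15.93]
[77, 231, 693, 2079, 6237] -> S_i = 77*3^i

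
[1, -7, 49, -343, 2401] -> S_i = 1*-7^i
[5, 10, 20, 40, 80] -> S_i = 5*2^i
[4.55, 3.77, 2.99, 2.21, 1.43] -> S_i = 4.55 + -0.78*i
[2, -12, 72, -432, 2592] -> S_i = 2*-6^i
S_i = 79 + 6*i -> [79, 85, 91, 97, 103]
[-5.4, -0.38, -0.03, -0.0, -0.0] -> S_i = -5.40*0.07^i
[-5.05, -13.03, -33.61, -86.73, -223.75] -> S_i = -5.05*2.58^i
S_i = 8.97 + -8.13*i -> [8.97, 0.84, -7.29, -15.42, -23.55]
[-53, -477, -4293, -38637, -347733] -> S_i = -53*9^i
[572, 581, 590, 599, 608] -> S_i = 572 + 9*i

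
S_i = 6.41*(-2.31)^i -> [6.41, -14.81, 34.2, -79.01, 182.52]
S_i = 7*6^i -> [7, 42, 252, 1512, 9072]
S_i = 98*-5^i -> [98, -490, 2450, -12250, 61250]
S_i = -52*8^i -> [-52, -416, -3328, -26624, -212992]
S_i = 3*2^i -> [3, 6, 12, 24, 48]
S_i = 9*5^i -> [9, 45, 225, 1125, 5625]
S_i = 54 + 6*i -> [54, 60, 66, 72, 78]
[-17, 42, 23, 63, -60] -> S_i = Random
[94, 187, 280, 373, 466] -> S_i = 94 + 93*i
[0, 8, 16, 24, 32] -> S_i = 0 + 8*i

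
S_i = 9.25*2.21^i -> [9.25, 20.44, 45.18, 99.84, 220.65]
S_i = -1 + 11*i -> [-1, 10, 21, 32, 43]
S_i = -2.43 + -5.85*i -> [-2.43, -8.28, -14.13, -19.98, -25.83]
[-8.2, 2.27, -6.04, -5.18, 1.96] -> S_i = Random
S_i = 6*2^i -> [6, 12, 24, 48, 96]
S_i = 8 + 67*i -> [8, 75, 142, 209, 276]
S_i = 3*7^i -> [3, 21, 147, 1029, 7203]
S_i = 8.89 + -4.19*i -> [8.89, 4.7, 0.51, -3.68, -7.87]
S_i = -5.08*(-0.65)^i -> [-5.08, 3.3, -2.15, 1.4, -0.91]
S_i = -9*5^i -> [-9, -45, -225, -1125, -5625]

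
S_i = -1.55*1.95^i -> [-1.55, -3.02, -5.89, -11.49, -22.41]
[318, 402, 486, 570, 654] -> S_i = 318 + 84*i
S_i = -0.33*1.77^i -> [-0.33, -0.58, -1.03, -1.83, -3.24]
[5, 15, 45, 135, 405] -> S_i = 5*3^i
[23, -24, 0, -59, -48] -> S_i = Random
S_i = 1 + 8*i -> [1, 9, 17, 25, 33]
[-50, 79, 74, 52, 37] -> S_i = Random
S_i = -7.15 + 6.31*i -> [-7.15, -0.84, 5.47, 11.78, 18.09]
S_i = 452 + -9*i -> [452, 443, 434, 425, 416]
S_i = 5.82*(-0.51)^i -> [5.82, -2.97, 1.51, -0.77, 0.39]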